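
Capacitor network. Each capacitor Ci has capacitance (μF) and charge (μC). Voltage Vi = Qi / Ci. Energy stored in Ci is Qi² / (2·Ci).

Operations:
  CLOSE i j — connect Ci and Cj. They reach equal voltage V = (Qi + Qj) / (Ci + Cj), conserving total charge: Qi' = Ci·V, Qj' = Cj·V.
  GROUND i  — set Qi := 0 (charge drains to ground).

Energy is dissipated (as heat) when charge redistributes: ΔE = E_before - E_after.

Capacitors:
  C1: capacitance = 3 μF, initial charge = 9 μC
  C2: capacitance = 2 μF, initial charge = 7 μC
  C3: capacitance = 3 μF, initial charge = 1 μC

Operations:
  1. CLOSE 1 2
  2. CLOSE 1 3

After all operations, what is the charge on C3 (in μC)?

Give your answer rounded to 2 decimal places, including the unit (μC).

Answer: 5.30 μC

Derivation:
Initial: C1(3μF, Q=9μC, V=3.00V), C2(2μF, Q=7μC, V=3.50V), C3(3μF, Q=1μC, V=0.33V)
Op 1: CLOSE 1-2: Q_total=16.00, C_total=5.00, V=3.20; Q1=9.60, Q2=6.40; dissipated=0.150
Op 2: CLOSE 1-3: Q_total=10.60, C_total=6.00, V=1.77; Q1=5.30, Q3=5.30; dissipated=6.163
Final charges: Q1=5.30, Q2=6.40, Q3=5.30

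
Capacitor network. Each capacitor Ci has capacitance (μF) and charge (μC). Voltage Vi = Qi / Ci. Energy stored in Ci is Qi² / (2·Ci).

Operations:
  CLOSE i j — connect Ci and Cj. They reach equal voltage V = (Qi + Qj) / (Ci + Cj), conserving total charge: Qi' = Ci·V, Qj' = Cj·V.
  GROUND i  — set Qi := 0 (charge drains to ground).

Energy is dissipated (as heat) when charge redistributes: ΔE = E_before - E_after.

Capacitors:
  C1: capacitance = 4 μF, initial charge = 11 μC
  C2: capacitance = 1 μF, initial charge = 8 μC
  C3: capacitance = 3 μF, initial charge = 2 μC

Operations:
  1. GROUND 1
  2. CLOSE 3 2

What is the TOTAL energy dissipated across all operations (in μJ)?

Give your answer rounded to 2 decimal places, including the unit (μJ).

Initial: C1(4μF, Q=11μC, V=2.75V), C2(1μF, Q=8μC, V=8.00V), C3(3μF, Q=2μC, V=0.67V)
Op 1: GROUND 1: Q1=0; energy lost=15.125
Op 2: CLOSE 3-2: Q_total=10.00, C_total=4.00, V=2.50; Q3=7.50, Q2=2.50; dissipated=20.167
Total dissipated: 35.292 μJ

Answer: 35.29 μJ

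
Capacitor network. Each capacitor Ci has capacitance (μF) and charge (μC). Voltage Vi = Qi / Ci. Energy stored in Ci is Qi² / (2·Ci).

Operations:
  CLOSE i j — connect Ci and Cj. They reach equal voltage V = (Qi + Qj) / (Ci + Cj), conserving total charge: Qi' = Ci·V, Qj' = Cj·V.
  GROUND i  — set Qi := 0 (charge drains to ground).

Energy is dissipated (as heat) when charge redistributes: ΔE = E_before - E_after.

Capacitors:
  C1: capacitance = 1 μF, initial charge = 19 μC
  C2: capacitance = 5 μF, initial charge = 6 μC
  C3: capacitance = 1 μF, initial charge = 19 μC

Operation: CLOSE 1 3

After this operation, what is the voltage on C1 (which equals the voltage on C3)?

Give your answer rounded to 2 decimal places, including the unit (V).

Answer: 19.00 V

Derivation:
Initial: C1(1μF, Q=19μC, V=19.00V), C2(5μF, Q=6μC, V=1.20V), C3(1μF, Q=19μC, V=19.00V)
Op 1: CLOSE 1-3: Q_total=38.00, C_total=2.00, V=19.00; Q1=19.00, Q3=19.00; dissipated=0.000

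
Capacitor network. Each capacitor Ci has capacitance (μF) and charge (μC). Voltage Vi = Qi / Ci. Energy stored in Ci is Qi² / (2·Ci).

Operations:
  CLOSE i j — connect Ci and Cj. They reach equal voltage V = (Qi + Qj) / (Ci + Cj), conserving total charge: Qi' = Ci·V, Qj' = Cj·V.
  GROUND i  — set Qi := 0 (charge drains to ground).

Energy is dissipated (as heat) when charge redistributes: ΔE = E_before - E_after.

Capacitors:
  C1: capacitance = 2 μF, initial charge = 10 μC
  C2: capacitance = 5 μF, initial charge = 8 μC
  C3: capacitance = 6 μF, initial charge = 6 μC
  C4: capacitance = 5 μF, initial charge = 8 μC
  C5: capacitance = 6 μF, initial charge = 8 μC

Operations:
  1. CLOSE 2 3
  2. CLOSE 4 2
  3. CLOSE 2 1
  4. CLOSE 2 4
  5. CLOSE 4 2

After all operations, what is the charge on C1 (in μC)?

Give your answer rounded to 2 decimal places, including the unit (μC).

Answer: 4.91 μC

Derivation:
Initial: C1(2μF, Q=10μC, V=5.00V), C2(5μF, Q=8μC, V=1.60V), C3(6μF, Q=6μC, V=1.00V), C4(5μF, Q=8μC, V=1.60V), C5(6μF, Q=8μC, V=1.33V)
Op 1: CLOSE 2-3: Q_total=14.00, C_total=11.00, V=1.27; Q2=6.36, Q3=7.64; dissipated=0.491
Op 2: CLOSE 4-2: Q_total=14.36, C_total=10.00, V=1.44; Q4=7.18, Q2=7.18; dissipated=0.134
Op 3: CLOSE 2-1: Q_total=17.18, C_total=7.00, V=2.45; Q2=12.27, Q1=4.91; dissipated=9.071
Op 4: CLOSE 2-4: Q_total=19.45, C_total=10.00, V=1.95; Q2=9.73, Q4=9.73; dissipated=1.296
Op 5: CLOSE 4-2: Q_total=19.45, C_total=10.00, V=1.95; Q4=9.73, Q2=9.73; dissipated=0.000
Final charges: Q1=4.91, Q2=9.73, Q3=7.64, Q4=9.73, Q5=8.00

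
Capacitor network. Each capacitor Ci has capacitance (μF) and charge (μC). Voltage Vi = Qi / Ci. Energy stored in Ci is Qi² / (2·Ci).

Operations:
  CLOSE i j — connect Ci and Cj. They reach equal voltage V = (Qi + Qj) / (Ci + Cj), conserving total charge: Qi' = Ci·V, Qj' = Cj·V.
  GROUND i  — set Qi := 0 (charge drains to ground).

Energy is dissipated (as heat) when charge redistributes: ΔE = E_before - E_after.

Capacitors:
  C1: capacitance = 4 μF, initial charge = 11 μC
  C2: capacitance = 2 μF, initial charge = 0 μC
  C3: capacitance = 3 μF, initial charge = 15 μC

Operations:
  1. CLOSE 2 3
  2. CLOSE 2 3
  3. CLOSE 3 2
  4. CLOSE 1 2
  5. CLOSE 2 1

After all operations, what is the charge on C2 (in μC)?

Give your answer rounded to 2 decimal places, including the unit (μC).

Answer: 5.67 μC

Derivation:
Initial: C1(4μF, Q=11μC, V=2.75V), C2(2μF, Q=0μC, V=0.00V), C3(3μF, Q=15μC, V=5.00V)
Op 1: CLOSE 2-3: Q_total=15.00, C_total=5.00, V=3.00; Q2=6.00, Q3=9.00; dissipated=15.000
Op 2: CLOSE 2-3: Q_total=15.00, C_total=5.00, V=3.00; Q2=6.00, Q3=9.00; dissipated=0.000
Op 3: CLOSE 3-2: Q_total=15.00, C_total=5.00, V=3.00; Q3=9.00, Q2=6.00; dissipated=0.000
Op 4: CLOSE 1-2: Q_total=17.00, C_total=6.00, V=2.83; Q1=11.33, Q2=5.67; dissipated=0.042
Op 5: CLOSE 2-1: Q_total=17.00, C_total=6.00, V=2.83; Q2=5.67, Q1=11.33; dissipated=0.000
Final charges: Q1=11.33, Q2=5.67, Q3=9.00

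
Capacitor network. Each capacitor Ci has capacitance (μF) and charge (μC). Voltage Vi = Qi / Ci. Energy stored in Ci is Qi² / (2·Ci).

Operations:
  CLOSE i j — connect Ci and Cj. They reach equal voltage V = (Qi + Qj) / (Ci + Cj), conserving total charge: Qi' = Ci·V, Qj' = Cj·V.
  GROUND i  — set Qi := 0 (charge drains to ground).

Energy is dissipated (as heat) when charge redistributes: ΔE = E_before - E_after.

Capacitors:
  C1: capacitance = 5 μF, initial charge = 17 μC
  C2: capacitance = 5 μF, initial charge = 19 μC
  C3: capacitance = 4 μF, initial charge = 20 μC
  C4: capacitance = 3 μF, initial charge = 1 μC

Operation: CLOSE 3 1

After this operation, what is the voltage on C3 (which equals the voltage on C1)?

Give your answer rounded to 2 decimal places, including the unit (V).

Initial: C1(5μF, Q=17μC, V=3.40V), C2(5μF, Q=19μC, V=3.80V), C3(4μF, Q=20μC, V=5.00V), C4(3μF, Q=1μC, V=0.33V)
Op 1: CLOSE 3-1: Q_total=37.00, C_total=9.00, V=4.11; Q3=16.44, Q1=20.56; dissipated=2.844

Answer: 4.11 V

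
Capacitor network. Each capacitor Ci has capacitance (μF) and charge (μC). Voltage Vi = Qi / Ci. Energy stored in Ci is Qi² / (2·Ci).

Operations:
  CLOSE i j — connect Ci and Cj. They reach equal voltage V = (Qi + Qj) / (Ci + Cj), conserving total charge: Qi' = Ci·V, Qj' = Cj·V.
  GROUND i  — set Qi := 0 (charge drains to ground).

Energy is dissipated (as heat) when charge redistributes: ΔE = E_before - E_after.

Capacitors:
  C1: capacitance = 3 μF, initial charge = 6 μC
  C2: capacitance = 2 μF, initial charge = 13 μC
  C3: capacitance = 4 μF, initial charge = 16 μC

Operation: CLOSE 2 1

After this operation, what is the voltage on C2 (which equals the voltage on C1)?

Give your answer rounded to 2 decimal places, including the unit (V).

Answer: 3.80 V

Derivation:
Initial: C1(3μF, Q=6μC, V=2.00V), C2(2μF, Q=13μC, V=6.50V), C3(4μF, Q=16μC, V=4.00V)
Op 1: CLOSE 2-1: Q_total=19.00, C_total=5.00, V=3.80; Q2=7.60, Q1=11.40; dissipated=12.150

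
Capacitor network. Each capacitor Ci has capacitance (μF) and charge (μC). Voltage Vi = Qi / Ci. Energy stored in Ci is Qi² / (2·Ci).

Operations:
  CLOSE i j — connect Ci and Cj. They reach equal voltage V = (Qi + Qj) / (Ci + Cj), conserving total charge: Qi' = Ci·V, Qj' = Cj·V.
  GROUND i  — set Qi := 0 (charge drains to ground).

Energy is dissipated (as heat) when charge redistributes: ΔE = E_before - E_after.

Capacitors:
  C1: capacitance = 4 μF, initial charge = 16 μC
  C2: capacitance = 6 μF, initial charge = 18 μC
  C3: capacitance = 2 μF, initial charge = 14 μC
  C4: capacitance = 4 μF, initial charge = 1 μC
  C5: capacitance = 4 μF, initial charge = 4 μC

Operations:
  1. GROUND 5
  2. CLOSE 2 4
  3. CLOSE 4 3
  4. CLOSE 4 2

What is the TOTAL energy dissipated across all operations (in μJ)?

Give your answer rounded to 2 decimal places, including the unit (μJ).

Initial: C1(4μF, Q=16μC, V=4.00V), C2(6μF, Q=18μC, V=3.00V), C3(2μF, Q=14μC, V=7.00V), C4(4μF, Q=1μC, V=0.25V), C5(4μF, Q=4μC, V=1.00V)
Op 1: GROUND 5: Q5=0; energy lost=2.000
Op 2: CLOSE 2-4: Q_total=19.00, C_total=10.00, V=1.90; Q2=11.40, Q4=7.60; dissipated=9.075
Op 3: CLOSE 4-3: Q_total=21.60, C_total=6.00, V=3.60; Q4=14.40, Q3=7.20; dissipated=17.340
Op 4: CLOSE 4-2: Q_total=25.80, C_total=10.00, V=2.58; Q4=10.32, Q2=15.48; dissipated=3.468
Total dissipated: 31.883 μJ

Answer: 31.88 μJ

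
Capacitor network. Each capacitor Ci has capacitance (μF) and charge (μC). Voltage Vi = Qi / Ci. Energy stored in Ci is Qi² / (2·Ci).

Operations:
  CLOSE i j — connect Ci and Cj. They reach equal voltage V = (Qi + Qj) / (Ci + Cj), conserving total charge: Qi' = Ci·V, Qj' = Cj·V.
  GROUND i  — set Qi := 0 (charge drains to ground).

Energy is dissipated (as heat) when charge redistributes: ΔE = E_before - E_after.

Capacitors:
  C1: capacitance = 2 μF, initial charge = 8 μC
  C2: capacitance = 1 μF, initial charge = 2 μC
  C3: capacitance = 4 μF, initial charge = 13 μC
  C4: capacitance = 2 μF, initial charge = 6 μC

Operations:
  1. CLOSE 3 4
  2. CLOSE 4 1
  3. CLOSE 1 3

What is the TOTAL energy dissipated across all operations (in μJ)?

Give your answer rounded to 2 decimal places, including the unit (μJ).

Initial: C1(2μF, Q=8μC, V=4.00V), C2(1μF, Q=2μC, V=2.00V), C3(4μF, Q=13μC, V=3.25V), C4(2μF, Q=6μC, V=3.00V)
Op 1: CLOSE 3-4: Q_total=19.00, C_total=6.00, V=3.17; Q3=12.67, Q4=6.33; dissipated=0.042
Op 2: CLOSE 4-1: Q_total=14.33, C_total=4.00, V=3.58; Q4=7.17, Q1=7.17; dissipated=0.347
Op 3: CLOSE 1-3: Q_total=19.83, C_total=6.00, V=3.31; Q1=6.61, Q3=13.22; dissipated=0.116
Total dissipated: 0.505 μJ

Answer: 0.50 μJ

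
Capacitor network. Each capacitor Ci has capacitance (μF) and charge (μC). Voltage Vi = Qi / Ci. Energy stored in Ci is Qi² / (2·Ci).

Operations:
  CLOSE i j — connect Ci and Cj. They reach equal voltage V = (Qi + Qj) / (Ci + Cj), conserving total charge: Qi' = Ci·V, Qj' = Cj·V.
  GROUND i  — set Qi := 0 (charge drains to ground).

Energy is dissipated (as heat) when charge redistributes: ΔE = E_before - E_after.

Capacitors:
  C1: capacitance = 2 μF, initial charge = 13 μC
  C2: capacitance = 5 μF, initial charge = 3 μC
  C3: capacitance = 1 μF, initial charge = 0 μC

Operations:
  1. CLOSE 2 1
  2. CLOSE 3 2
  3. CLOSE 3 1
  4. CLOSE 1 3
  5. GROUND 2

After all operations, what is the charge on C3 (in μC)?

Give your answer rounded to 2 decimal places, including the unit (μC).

Answer: 2.16 μC

Derivation:
Initial: C1(2μF, Q=13μC, V=6.50V), C2(5μF, Q=3μC, V=0.60V), C3(1μF, Q=0μC, V=0.00V)
Op 1: CLOSE 2-1: Q_total=16.00, C_total=7.00, V=2.29; Q2=11.43, Q1=4.57; dissipated=24.864
Op 2: CLOSE 3-2: Q_total=11.43, C_total=6.00, V=1.90; Q3=1.90, Q2=9.52; dissipated=2.177
Op 3: CLOSE 3-1: Q_total=6.48, C_total=3.00, V=2.16; Q3=2.16, Q1=4.32; dissipated=0.048
Op 4: CLOSE 1-3: Q_total=6.48, C_total=3.00, V=2.16; Q1=4.32, Q3=2.16; dissipated=0.000
Op 5: GROUND 2: Q2=0; energy lost=9.070
Final charges: Q1=4.32, Q2=0.00, Q3=2.16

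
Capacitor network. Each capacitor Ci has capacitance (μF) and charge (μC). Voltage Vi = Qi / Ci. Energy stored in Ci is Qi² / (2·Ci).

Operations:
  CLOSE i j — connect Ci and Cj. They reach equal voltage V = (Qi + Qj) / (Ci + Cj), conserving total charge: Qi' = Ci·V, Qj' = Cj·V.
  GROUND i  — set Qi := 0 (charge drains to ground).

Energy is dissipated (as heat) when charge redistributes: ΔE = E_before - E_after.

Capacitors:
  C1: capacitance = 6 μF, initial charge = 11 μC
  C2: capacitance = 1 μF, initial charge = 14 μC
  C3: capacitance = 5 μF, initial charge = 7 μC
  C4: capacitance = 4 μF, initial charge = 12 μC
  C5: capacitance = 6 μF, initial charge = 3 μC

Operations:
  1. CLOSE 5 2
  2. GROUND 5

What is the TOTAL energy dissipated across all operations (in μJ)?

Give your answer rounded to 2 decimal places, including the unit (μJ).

Initial: C1(6μF, Q=11μC, V=1.83V), C2(1μF, Q=14μC, V=14.00V), C3(5μF, Q=7μC, V=1.40V), C4(4μF, Q=12μC, V=3.00V), C5(6μF, Q=3μC, V=0.50V)
Op 1: CLOSE 5-2: Q_total=17.00, C_total=7.00, V=2.43; Q5=14.57, Q2=2.43; dissipated=78.107
Op 2: GROUND 5: Q5=0; energy lost=17.694
Total dissipated: 95.801 μJ

Answer: 95.80 μJ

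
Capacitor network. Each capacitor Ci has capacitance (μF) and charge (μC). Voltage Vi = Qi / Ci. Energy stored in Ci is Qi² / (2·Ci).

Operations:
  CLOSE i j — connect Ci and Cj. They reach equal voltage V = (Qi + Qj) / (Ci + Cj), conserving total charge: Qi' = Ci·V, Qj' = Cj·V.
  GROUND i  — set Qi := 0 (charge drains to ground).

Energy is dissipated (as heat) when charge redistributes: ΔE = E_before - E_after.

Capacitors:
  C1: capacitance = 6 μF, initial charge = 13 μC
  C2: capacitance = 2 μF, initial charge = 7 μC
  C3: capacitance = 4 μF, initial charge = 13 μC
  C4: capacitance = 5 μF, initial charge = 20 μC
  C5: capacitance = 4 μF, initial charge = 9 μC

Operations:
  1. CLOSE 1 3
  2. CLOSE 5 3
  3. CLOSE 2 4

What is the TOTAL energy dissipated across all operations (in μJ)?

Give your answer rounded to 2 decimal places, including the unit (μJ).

Initial: C1(6μF, Q=13μC, V=2.17V), C2(2μF, Q=7μC, V=3.50V), C3(4μF, Q=13μC, V=3.25V), C4(5μF, Q=20μC, V=4.00V), C5(4μF, Q=9μC, V=2.25V)
Op 1: CLOSE 1-3: Q_total=26.00, C_total=10.00, V=2.60; Q1=15.60, Q3=10.40; dissipated=1.408
Op 2: CLOSE 5-3: Q_total=19.40, C_total=8.00, V=2.42; Q5=9.70, Q3=9.70; dissipated=0.122
Op 3: CLOSE 2-4: Q_total=27.00, C_total=7.00, V=3.86; Q2=7.71, Q4=19.29; dissipated=0.179
Total dissipated: 1.709 μJ

Answer: 1.71 μJ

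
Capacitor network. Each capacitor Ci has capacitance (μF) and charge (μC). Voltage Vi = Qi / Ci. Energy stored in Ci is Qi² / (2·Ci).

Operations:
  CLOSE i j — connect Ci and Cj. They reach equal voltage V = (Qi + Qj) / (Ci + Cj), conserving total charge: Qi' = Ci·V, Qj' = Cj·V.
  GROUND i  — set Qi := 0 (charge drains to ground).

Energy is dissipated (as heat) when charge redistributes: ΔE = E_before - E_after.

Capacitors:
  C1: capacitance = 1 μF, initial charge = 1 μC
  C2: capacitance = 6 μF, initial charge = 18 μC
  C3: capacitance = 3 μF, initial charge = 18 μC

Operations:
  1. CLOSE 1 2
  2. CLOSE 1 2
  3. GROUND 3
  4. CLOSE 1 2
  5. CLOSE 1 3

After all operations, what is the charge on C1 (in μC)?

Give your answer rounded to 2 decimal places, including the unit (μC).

Answer: 0.68 μC

Derivation:
Initial: C1(1μF, Q=1μC, V=1.00V), C2(6μF, Q=18μC, V=3.00V), C3(3μF, Q=18μC, V=6.00V)
Op 1: CLOSE 1-2: Q_total=19.00, C_total=7.00, V=2.71; Q1=2.71, Q2=16.29; dissipated=1.714
Op 2: CLOSE 1-2: Q_total=19.00, C_total=7.00, V=2.71; Q1=2.71, Q2=16.29; dissipated=0.000
Op 3: GROUND 3: Q3=0; energy lost=54.000
Op 4: CLOSE 1-2: Q_total=19.00, C_total=7.00, V=2.71; Q1=2.71, Q2=16.29; dissipated=0.000
Op 5: CLOSE 1-3: Q_total=2.71, C_total=4.00, V=0.68; Q1=0.68, Q3=2.04; dissipated=2.763
Final charges: Q1=0.68, Q2=16.29, Q3=2.04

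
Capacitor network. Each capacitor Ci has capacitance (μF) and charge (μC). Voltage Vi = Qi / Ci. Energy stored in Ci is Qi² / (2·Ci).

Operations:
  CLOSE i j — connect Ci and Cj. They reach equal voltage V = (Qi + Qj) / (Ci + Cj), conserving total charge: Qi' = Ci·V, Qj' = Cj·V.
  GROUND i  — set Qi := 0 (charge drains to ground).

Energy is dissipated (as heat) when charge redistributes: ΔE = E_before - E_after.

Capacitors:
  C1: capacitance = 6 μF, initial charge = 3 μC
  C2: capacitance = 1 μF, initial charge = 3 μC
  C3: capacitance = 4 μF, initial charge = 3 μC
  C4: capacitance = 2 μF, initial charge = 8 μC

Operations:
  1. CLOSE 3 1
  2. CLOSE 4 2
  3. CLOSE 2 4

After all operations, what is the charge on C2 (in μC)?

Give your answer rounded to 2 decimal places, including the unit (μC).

Answer: 3.67 μC

Derivation:
Initial: C1(6μF, Q=3μC, V=0.50V), C2(1μF, Q=3μC, V=3.00V), C3(4μF, Q=3μC, V=0.75V), C4(2μF, Q=8μC, V=4.00V)
Op 1: CLOSE 3-1: Q_total=6.00, C_total=10.00, V=0.60; Q3=2.40, Q1=3.60; dissipated=0.075
Op 2: CLOSE 4-2: Q_total=11.00, C_total=3.00, V=3.67; Q4=7.33, Q2=3.67; dissipated=0.333
Op 3: CLOSE 2-4: Q_total=11.00, C_total=3.00, V=3.67; Q2=3.67, Q4=7.33; dissipated=0.000
Final charges: Q1=3.60, Q2=3.67, Q3=2.40, Q4=7.33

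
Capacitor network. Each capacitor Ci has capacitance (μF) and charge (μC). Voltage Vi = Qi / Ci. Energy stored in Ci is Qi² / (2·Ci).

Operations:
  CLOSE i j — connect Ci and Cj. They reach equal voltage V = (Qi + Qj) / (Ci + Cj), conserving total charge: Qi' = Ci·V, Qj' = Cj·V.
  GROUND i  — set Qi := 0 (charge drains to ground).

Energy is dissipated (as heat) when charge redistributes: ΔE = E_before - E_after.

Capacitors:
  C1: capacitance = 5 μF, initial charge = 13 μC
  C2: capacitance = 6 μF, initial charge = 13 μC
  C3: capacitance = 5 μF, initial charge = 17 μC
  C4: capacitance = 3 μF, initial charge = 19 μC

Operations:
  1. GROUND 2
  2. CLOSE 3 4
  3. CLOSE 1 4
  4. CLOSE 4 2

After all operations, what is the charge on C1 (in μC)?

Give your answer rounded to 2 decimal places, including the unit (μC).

Answer: 16.56 μC

Derivation:
Initial: C1(5μF, Q=13μC, V=2.60V), C2(6μF, Q=13μC, V=2.17V), C3(5μF, Q=17μC, V=3.40V), C4(3μF, Q=19μC, V=6.33V)
Op 1: GROUND 2: Q2=0; energy lost=14.083
Op 2: CLOSE 3-4: Q_total=36.00, C_total=8.00, V=4.50; Q3=22.50, Q4=13.50; dissipated=8.067
Op 3: CLOSE 1-4: Q_total=26.50, C_total=8.00, V=3.31; Q1=16.56, Q4=9.94; dissipated=3.384
Op 4: CLOSE 4-2: Q_total=9.94, C_total=9.00, V=1.10; Q4=3.31, Q2=6.62; dissipated=10.973
Final charges: Q1=16.56, Q2=6.62, Q3=22.50, Q4=3.31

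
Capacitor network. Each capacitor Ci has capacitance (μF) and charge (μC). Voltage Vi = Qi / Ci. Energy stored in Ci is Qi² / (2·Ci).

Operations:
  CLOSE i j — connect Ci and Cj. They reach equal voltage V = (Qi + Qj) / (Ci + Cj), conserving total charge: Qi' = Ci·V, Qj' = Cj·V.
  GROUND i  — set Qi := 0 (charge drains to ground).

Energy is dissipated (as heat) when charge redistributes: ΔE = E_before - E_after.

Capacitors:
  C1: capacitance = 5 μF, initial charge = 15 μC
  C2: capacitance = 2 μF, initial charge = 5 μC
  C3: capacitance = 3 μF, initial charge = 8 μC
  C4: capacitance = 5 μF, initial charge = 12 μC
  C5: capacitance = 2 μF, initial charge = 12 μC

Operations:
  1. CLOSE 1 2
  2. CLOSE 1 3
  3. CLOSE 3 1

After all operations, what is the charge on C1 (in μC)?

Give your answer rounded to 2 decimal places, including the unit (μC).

Answer: 13.93 μC

Derivation:
Initial: C1(5μF, Q=15μC, V=3.00V), C2(2μF, Q=5μC, V=2.50V), C3(3μF, Q=8μC, V=2.67V), C4(5μF, Q=12μC, V=2.40V), C5(2μF, Q=12μC, V=6.00V)
Op 1: CLOSE 1-2: Q_total=20.00, C_total=7.00, V=2.86; Q1=14.29, Q2=5.71; dissipated=0.179
Op 2: CLOSE 1-3: Q_total=22.29, C_total=8.00, V=2.79; Q1=13.93, Q3=8.36; dissipated=0.034
Op 3: CLOSE 3-1: Q_total=22.29, C_total=8.00, V=2.79; Q3=8.36, Q1=13.93; dissipated=0.000
Final charges: Q1=13.93, Q2=5.71, Q3=8.36, Q4=12.00, Q5=12.00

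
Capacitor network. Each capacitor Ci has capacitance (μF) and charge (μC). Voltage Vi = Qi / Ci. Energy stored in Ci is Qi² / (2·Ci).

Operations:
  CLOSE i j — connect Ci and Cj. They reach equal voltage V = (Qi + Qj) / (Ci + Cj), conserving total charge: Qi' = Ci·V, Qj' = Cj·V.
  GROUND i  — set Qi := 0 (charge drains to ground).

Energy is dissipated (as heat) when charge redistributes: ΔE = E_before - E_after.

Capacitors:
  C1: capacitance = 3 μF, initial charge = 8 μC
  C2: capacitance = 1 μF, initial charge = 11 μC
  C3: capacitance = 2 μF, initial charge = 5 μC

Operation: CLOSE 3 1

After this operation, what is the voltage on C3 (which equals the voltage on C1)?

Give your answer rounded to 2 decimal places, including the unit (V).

Answer: 2.60 V

Derivation:
Initial: C1(3μF, Q=8μC, V=2.67V), C2(1μF, Q=11μC, V=11.00V), C3(2μF, Q=5μC, V=2.50V)
Op 1: CLOSE 3-1: Q_total=13.00, C_total=5.00, V=2.60; Q3=5.20, Q1=7.80; dissipated=0.017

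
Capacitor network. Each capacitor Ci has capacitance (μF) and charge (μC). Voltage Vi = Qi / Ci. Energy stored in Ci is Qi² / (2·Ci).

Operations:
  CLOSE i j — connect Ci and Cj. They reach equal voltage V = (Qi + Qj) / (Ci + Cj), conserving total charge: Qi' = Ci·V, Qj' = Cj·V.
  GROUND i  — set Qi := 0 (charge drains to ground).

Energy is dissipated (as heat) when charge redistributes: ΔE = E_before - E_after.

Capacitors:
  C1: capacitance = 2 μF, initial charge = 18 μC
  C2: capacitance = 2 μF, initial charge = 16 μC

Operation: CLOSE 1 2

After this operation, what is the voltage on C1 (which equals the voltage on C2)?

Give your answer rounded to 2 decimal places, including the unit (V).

Answer: 8.50 V

Derivation:
Initial: C1(2μF, Q=18μC, V=9.00V), C2(2μF, Q=16μC, V=8.00V)
Op 1: CLOSE 1-2: Q_total=34.00, C_total=4.00, V=8.50; Q1=17.00, Q2=17.00; dissipated=0.500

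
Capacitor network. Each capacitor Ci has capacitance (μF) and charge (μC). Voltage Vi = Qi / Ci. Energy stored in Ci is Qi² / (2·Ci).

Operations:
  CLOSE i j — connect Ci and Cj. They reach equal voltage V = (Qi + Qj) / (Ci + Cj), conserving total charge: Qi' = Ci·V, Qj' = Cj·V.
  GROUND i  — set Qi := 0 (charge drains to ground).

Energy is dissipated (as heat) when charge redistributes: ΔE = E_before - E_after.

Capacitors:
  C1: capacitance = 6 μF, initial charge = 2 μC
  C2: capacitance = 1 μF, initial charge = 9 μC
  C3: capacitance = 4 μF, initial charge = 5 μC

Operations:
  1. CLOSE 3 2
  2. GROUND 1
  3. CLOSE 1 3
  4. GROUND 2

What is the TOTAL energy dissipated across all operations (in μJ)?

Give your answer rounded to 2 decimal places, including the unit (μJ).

Answer: 37.69 μJ

Derivation:
Initial: C1(6μF, Q=2μC, V=0.33V), C2(1μF, Q=9μC, V=9.00V), C3(4μF, Q=5μC, V=1.25V)
Op 1: CLOSE 3-2: Q_total=14.00, C_total=5.00, V=2.80; Q3=11.20, Q2=2.80; dissipated=24.025
Op 2: GROUND 1: Q1=0; energy lost=0.333
Op 3: CLOSE 1-3: Q_total=11.20, C_total=10.00, V=1.12; Q1=6.72, Q3=4.48; dissipated=9.408
Op 4: GROUND 2: Q2=0; energy lost=3.920
Total dissipated: 37.686 μJ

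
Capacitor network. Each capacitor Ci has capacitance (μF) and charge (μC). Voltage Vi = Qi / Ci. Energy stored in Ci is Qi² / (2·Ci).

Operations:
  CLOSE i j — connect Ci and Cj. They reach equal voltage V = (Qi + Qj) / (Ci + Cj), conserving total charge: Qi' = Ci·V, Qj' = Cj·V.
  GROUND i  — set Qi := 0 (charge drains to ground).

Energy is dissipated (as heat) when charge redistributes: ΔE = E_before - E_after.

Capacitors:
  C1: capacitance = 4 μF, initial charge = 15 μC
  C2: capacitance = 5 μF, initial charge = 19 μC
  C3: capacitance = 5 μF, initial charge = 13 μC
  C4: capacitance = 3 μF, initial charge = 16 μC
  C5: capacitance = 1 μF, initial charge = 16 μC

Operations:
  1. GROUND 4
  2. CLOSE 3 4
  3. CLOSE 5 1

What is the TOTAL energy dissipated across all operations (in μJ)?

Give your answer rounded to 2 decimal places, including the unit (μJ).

Initial: C1(4μF, Q=15μC, V=3.75V), C2(5μF, Q=19μC, V=3.80V), C3(5μF, Q=13μC, V=2.60V), C4(3μF, Q=16μC, V=5.33V), C5(1μF, Q=16μC, V=16.00V)
Op 1: GROUND 4: Q4=0; energy lost=42.667
Op 2: CLOSE 3-4: Q_total=13.00, C_total=8.00, V=1.62; Q3=8.12, Q4=4.88; dissipated=6.338
Op 3: CLOSE 5-1: Q_total=31.00, C_total=5.00, V=6.20; Q5=6.20, Q1=24.80; dissipated=60.025
Total dissipated: 109.029 μJ

Answer: 109.03 μJ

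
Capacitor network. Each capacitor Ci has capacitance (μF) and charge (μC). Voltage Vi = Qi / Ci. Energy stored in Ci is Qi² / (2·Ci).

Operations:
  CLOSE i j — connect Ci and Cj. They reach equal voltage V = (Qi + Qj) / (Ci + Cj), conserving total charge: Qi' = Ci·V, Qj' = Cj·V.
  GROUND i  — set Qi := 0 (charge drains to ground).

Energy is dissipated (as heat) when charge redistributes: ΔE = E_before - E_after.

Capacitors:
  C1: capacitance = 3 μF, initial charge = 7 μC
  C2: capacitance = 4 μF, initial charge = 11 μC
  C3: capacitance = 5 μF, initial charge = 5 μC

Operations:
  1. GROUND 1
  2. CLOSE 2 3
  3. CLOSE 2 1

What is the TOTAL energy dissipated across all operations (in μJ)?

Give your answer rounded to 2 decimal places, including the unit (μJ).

Answer: 14.28 μJ

Derivation:
Initial: C1(3μF, Q=7μC, V=2.33V), C2(4μF, Q=11μC, V=2.75V), C3(5μF, Q=5μC, V=1.00V)
Op 1: GROUND 1: Q1=0; energy lost=8.167
Op 2: CLOSE 2-3: Q_total=16.00, C_total=9.00, V=1.78; Q2=7.11, Q3=8.89; dissipated=3.403
Op 3: CLOSE 2-1: Q_total=7.11, C_total=7.00, V=1.02; Q2=4.06, Q1=3.05; dissipated=2.709
Total dissipated: 14.278 μJ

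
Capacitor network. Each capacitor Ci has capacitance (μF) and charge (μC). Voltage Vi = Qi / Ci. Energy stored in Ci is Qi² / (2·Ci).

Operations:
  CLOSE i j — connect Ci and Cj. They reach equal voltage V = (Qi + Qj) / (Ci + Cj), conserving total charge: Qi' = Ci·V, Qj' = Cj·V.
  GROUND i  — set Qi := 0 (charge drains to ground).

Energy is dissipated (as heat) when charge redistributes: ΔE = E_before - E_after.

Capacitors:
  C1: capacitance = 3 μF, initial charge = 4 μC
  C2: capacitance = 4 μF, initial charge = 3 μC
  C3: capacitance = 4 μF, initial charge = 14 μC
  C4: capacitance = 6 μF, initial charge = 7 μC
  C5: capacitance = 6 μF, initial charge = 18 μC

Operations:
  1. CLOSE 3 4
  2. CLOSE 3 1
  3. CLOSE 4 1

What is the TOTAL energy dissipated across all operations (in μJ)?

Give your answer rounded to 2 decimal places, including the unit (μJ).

Answer: 7.15 μJ

Derivation:
Initial: C1(3μF, Q=4μC, V=1.33V), C2(4μF, Q=3μC, V=0.75V), C3(4μF, Q=14μC, V=3.50V), C4(6μF, Q=7μC, V=1.17V), C5(6μF, Q=18μC, V=3.00V)
Op 1: CLOSE 3-4: Q_total=21.00, C_total=10.00, V=2.10; Q3=8.40, Q4=12.60; dissipated=6.533
Op 2: CLOSE 3-1: Q_total=12.40, C_total=7.00, V=1.77; Q3=7.09, Q1=5.31; dissipated=0.504
Op 3: CLOSE 4-1: Q_total=17.91, C_total=9.00, V=1.99; Q4=11.94, Q1=5.97; dissipated=0.108
Total dissipated: 7.145 μJ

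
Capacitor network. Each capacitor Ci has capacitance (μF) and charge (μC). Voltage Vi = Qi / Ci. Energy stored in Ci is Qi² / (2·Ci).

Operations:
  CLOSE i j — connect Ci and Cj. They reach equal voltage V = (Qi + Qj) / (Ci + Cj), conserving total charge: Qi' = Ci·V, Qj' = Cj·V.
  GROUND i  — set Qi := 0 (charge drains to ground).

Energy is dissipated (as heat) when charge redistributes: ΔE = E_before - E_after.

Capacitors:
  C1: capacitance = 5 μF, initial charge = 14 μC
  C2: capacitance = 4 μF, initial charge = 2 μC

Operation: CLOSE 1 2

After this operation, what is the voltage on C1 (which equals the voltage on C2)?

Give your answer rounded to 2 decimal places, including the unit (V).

Answer: 1.78 V

Derivation:
Initial: C1(5μF, Q=14μC, V=2.80V), C2(4μF, Q=2μC, V=0.50V)
Op 1: CLOSE 1-2: Q_total=16.00, C_total=9.00, V=1.78; Q1=8.89, Q2=7.11; dissipated=5.878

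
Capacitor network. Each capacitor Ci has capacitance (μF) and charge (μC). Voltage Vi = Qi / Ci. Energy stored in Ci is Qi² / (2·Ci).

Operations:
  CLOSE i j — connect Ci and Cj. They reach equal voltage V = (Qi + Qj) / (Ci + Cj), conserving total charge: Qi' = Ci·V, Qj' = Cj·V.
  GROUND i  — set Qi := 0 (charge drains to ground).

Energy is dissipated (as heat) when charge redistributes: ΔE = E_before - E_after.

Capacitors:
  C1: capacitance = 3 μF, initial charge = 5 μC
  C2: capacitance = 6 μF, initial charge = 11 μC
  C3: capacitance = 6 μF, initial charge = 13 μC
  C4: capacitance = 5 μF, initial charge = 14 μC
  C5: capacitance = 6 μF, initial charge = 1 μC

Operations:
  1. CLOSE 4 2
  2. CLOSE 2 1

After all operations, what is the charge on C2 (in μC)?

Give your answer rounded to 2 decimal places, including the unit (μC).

Answer: 12.42 μC

Derivation:
Initial: C1(3μF, Q=5μC, V=1.67V), C2(6μF, Q=11μC, V=1.83V), C3(6μF, Q=13μC, V=2.17V), C4(5μF, Q=14μC, V=2.80V), C5(6μF, Q=1μC, V=0.17V)
Op 1: CLOSE 4-2: Q_total=25.00, C_total=11.00, V=2.27; Q4=11.36, Q2=13.64; dissipated=1.274
Op 2: CLOSE 2-1: Q_total=18.64, C_total=9.00, V=2.07; Q2=12.42, Q1=6.21; dissipated=0.367
Final charges: Q1=6.21, Q2=12.42, Q3=13.00, Q4=11.36, Q5=1.00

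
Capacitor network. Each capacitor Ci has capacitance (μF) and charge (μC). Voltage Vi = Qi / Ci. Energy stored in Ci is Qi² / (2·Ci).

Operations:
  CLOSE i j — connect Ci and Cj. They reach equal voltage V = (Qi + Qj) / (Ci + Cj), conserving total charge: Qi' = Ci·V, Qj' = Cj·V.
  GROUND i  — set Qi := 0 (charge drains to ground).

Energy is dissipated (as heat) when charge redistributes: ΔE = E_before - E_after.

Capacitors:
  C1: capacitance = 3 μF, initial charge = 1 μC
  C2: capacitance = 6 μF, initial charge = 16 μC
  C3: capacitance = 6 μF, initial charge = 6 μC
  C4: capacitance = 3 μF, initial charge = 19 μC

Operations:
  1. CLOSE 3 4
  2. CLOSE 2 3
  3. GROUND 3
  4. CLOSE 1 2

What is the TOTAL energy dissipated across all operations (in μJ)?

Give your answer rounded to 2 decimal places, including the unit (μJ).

Answer: 56.40 μJ

Derivation:
Initial: C1(3μF, Q=1μC, V=0.33V), C2(6μF, Q=16μC, V=2.67V), C3(6μF, Q=6μC, V=1.00V), C4(3μF, Q=19μC, V=6.33V)
Op 1: CLOSE 3-4: Q_total=25.00, C_total=9.00, V=2.78; Q3=16.67, Q4=8.33; dissipated=28.444
Op 2: CLOSE 2-3: Q_total=32.67, C_total=12.00, V=2.72; Q2=16.33, Q3=16.33; dissipated=0.019
Op 3: GROUND 3: Q3=0; energy lost=22.231
Op 4: CLOSE 1-2: Q_total=17.33, C_total=9.00, V=1.93; Q1=5.78, Q2=11.56; dissipated=5.707
Total dissipated: 56.401 μJ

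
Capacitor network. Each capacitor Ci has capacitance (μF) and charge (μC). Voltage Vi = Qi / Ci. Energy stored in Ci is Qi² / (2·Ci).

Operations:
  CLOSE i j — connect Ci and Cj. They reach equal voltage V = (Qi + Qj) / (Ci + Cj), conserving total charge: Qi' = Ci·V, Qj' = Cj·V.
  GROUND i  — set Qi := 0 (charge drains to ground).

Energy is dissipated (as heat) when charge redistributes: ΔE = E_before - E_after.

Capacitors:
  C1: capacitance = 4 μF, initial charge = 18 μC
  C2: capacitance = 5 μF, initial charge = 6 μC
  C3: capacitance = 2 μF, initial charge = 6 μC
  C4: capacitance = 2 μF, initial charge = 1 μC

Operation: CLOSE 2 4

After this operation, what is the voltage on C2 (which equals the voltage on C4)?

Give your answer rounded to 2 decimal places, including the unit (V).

Initial: C1(4μF, Q=18μC, V=4.50V), C2(5μF, Q=6μC, V=1.20V), C3(2μF, Q=6μC, V=3.00V), C4(2μF, Q=1μC, V=0.50V)
Op 1: CLOSE 2-4: Q_total=7.00, C_total=7.00, V=1.00; Q2=5.00, Q4=2.00; dissipated=0.350

Answer: 1.00 V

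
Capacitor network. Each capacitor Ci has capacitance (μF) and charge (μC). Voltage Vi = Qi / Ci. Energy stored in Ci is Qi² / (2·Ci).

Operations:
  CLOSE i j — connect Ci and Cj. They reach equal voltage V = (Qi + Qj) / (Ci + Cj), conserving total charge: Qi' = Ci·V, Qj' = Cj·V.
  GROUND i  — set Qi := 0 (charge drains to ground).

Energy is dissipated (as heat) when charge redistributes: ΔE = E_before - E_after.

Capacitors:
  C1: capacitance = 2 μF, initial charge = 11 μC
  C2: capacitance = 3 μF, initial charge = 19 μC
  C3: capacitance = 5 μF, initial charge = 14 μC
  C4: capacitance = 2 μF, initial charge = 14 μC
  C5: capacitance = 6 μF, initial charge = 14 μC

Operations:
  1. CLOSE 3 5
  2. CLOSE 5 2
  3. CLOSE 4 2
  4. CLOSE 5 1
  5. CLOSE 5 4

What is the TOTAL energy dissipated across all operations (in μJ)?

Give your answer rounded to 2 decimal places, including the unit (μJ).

Answer: 23.45 μJ

Derivation:
Initial: C1(2μF, Q=11μC, V=5.50V), C2(3μF, Q=19μC, V=6.33V), C3(5μF, Q=14μC, V=2.80V), C4(2μF, Q=14μC, V=7.00V), C5(6μF, Q=14μC, V=2.33V)
Op 1: CLOSE 3-5: Q_total=28.00, C_total=11.00, V=2.55; Q3=12.73, Q5=15.27; dissipated=0.297
Op 2: CLOSE 5-2: Q_total=34.27, C_total=9.00, V=3.81; Q5=22.85, Q2=11.42; dissipated=14.348
Op 3: CLOSE 4-2: Q_total=25.42, C_total=5.00, V=5.08; Q4=10.17, Q2=15.25; dissipated=6.113
Op 4: CLOSE 5-1: Q_total=33.85, C_total=8.00, V=4.23; Q5=25.39, Q1=8.46; dissipated=2.147
Op 5: CLOSE 5-4: Q_total=35.56, C_total=8.00, V=4.44; Q5=26.67, Q4=8.89; dissipated=0.547
Total dissipated: 23.452 μJ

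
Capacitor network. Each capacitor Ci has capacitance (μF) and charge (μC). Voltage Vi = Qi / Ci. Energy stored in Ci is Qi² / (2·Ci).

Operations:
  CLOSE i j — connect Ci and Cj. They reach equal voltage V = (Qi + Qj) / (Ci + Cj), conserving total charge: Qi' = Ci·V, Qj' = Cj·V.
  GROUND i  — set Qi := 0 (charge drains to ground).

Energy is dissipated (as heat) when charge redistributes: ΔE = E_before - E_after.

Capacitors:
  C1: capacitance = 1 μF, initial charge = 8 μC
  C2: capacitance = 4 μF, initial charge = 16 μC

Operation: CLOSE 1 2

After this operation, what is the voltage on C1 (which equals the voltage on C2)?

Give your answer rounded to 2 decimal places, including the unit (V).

Initial: C1(1μF, Q=8μC, V=8.00V), C2(4μF, Q=16μC, V=4.00V)
Op 1: CLOSE 1-2: Q_total=24.00, C_total=5.00, V=4.80; Q1=4.80, Q2=19.20; dissipated=6.400

Answer: 4.80 V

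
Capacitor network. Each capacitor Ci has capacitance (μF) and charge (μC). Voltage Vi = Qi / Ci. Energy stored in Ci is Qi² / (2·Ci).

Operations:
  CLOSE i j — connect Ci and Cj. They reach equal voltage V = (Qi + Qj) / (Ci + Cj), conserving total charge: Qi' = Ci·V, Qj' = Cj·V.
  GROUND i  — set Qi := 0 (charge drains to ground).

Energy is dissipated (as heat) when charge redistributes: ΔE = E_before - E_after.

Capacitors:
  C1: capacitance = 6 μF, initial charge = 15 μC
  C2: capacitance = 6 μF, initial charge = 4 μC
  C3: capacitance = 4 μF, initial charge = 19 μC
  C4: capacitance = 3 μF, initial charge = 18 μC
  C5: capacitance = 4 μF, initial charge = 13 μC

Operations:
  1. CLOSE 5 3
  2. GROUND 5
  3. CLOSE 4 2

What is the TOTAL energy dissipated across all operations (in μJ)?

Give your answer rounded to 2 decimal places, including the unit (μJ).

Answer: 62.69 μJ

Derivation:
Initial: C1(6μF, Q=15μC, V=2.50V), C2(6μF, Q=4μC, V=0.67V), C3(4μF, Q=19μC, V=4.75V), C4(3μF, Q=18μC, V=6.00V), C5(4μF, Q=13μC, V=3.25V)
Op 1: CLOSE 5-3: Q_total=32.00, C_total=8.00, V=4.00; Q5=16.00, Q3=16.00; dissipated=2.250
Op 2: GROUND 5: Q5=0; energy lost=32.000
Op 3: CLOSE 4-2: Q_total=22.00, C_total=9.00, V=2.44; Q4=7.33, Q2=14.67; dissipated=28.444
Total dissipated: 62.694 μJ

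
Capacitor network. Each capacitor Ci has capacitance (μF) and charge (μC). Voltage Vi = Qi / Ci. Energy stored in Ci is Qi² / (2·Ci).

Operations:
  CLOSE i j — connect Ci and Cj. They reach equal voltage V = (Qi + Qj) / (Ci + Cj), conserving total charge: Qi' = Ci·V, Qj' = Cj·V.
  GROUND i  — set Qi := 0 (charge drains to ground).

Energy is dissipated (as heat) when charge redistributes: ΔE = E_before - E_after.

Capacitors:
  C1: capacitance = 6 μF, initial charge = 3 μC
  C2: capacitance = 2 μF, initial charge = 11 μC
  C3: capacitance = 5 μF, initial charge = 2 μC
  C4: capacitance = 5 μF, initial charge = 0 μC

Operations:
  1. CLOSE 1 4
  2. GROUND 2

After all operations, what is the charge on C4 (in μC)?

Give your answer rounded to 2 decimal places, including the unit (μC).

Answer: 1.36 μC

Derivation:
Initial: C1(6μF, Q=3μC, V=0.50V), C2(2μF, Q=11μC, V=5.50V), C3(5μF, Q=2μC, V=0.40V), C4(5μF, Q=0μC, V=0.00V)
Op 1: CLOSE 1-4: Q_total=3.00, C_total=11.00, V=0.27; Q1=1.64, Q4=1.36; dissipated=0.341
Op 2: GROUND 2: Q2=0; energy lost=30.250
Final charges: Q1=1.64, Q2=0.00, Q3=2.00, Q4=1.36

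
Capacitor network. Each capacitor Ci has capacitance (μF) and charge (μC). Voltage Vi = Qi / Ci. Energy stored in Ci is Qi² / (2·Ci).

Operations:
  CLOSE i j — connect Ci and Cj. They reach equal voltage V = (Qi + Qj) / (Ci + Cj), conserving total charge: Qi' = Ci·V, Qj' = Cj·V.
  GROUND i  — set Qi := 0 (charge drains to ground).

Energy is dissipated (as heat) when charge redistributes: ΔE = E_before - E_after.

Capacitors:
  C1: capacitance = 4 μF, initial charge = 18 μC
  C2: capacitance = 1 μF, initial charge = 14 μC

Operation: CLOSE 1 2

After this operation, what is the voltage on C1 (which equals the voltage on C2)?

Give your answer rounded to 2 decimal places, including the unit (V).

Initial: C1(4μF, Q=18μC, V=4.50V), C2(1μF, Q=14μC, V=14.00V)
Op 1: CLOSE 1-2: Q_total=32.00, C_total=5.00, V=6.40; Q1=25.60, Q2=6.40; dissipated=36.100

Answer: 6.40 V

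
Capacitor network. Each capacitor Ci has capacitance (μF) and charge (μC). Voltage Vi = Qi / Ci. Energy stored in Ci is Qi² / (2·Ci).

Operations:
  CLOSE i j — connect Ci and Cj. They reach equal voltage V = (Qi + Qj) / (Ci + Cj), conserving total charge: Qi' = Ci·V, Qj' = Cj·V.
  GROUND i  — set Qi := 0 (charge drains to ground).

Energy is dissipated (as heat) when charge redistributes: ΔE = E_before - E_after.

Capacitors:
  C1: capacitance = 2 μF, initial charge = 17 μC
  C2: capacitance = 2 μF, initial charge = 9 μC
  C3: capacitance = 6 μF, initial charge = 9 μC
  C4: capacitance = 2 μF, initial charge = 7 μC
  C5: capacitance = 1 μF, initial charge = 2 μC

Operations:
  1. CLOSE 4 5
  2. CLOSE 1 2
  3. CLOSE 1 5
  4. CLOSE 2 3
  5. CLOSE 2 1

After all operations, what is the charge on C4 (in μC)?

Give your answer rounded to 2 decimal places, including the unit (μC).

Answer: 6.00 μC

Derivation:
Initial: C1(2μF, Q=17μC, V=8.50V), C2(2μF, Q=9μC, V=4.50V), C3(6μF, Q=9μC, V=1.50V), C4(2μF, Q=7μC, V=3.50V), C5(1μF, Q=2μC, V=2.00V)
Op 1: CLOSE 4-5: Q_total=9.00, C_total=3.00, V=3.00; Q4=6.00, Q5=3.00; dissipated=0.750
Op 2: CLOSE 1-2: Q_total=26.00, C_total=4.00, V=6.50; Q1=13.00, Q2=13.00; dissipated=8.000
Op 3: CLOSE 1-5: Q_total=16.00, C_total=3.00, V=5.33; Q1=10.67, Q5=5.33; dissipated=4.083
Op 4: CLOSE 2-3: Q_total=22.00, C_total=8.00, V=2.75; Q2=5.50, Q3=16.50; dissipated=18.750
Op 5: CLOSE 2-1: Q_total=16.17, C_total=4.00, V=4.04; Q2=8.08, Q1=8.08; dissipated=3.337
Final charges: Q1=8.08, Q2=8.08, Q3=16.50, Q4=6.00, Q5=5.33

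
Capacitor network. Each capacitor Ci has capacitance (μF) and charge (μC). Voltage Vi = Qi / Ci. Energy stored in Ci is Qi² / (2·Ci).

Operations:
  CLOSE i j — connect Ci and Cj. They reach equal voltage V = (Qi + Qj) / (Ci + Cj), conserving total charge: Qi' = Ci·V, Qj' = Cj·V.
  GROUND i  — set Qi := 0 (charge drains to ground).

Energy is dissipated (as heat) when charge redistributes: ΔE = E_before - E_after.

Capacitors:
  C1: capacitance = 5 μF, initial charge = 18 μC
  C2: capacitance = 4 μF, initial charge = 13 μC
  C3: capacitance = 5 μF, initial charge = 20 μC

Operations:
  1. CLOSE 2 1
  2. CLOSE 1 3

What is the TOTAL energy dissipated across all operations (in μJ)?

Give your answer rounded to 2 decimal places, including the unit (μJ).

Answer: 0.52 μJ

Derivation:
Initial: C1(5μF, Q=18μC, V=3.60V), C2(4μF, Q=13μC, V=3.25V), C3(5μF, Q=20μC, V=4.00V)
Op 1: CLOSE 2-1: Q_total=31.00, C_total=9.00, V=3.44; Q2=13.78, Q1=17.22; dissipated=0.136
Op 2: CLOSE 1-3: Q_total=37.22, C_total=10.00, V=3.72; Q1=18.61, Q3=18.61; dissipated=0.386
Total dissipated: 0.522 μJ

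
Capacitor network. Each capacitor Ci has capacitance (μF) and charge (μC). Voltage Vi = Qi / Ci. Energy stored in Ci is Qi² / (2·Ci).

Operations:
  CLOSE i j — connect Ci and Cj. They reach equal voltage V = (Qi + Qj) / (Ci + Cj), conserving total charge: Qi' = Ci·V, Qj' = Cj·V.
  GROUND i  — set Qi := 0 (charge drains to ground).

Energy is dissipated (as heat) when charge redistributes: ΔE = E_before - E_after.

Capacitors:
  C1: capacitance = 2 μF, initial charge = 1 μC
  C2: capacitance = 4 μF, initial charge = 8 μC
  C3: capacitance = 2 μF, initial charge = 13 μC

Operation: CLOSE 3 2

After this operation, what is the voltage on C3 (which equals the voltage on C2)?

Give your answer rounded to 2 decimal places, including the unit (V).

Initial: C1(2μF, Q=1μC, V=0.50V), C2(4μF, Q=8μC, V=2.00V), C3(2μF, Q=13μC, V=6.50V)
Op 1: CLOSE 3-2: Q_total=21.00, C_total=6.00, V=3.50; Q3=7.00, Q2=14.00; dissipated=13.500

Answer: 3.50 V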